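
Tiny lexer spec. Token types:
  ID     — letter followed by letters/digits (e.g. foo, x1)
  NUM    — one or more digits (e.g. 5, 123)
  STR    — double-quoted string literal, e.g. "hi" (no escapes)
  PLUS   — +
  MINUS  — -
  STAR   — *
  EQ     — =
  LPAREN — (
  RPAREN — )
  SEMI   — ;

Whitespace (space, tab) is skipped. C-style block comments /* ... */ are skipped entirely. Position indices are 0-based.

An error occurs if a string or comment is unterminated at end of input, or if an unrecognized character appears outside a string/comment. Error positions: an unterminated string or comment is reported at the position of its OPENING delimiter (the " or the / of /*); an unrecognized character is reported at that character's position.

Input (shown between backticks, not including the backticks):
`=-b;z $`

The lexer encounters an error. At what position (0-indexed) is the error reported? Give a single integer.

pos=0: emit EQ '='
pos=1: emit MINUS '-'
pos=2: emit ID 'b' (now at pos=3)
pos=3: emit SEMI ';'
pos=4: emit ID 'z' (now at pos=5)
pos=6: ERROR — unrecognized char '$'

Answer: 6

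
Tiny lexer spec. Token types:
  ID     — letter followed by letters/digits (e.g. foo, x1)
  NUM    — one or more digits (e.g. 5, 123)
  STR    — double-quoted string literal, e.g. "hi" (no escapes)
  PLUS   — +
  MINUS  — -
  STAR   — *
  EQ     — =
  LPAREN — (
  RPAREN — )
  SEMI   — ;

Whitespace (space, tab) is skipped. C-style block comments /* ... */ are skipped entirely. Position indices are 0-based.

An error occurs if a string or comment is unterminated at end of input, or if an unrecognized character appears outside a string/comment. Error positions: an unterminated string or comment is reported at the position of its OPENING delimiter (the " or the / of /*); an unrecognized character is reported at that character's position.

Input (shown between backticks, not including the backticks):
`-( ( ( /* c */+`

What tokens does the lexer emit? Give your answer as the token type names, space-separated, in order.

pos=0: emit MINUS '-'
pos=1: emit LPAREN '('
pos=3: emit LPAREN '('
pos=5: emit LPAREN '('
pos=7: enter COMMENT mode (saw '/*')
exit COMMENT mode (now at pos=14)
pos=14: emit PLUS '+'
DONE. 5 tokens: [MINUS, LPAREN, LPAREN, LPAREN, PLUS]

Answer: MINUS LPAREN LPAREN LPAREN PLUS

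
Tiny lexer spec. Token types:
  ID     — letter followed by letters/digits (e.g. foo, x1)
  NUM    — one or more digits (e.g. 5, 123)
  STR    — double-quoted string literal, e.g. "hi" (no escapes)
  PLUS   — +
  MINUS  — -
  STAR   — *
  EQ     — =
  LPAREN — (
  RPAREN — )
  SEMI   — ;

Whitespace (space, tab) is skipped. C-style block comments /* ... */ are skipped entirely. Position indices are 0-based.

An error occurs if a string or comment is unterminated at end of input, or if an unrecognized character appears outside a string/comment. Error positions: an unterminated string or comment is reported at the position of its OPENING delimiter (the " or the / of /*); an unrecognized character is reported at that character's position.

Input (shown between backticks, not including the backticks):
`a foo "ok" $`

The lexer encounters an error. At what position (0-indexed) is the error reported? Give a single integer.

pos=0: emit ID 'a' (now at pos=1)
pos=2: emit ID 'foo' (now at pos=5)
pos=6: enter STRING mode
pos=6: emit STR "ok" (now at pos=10)
pos=11: ERROR — unrecognized char '$'

Answer: 11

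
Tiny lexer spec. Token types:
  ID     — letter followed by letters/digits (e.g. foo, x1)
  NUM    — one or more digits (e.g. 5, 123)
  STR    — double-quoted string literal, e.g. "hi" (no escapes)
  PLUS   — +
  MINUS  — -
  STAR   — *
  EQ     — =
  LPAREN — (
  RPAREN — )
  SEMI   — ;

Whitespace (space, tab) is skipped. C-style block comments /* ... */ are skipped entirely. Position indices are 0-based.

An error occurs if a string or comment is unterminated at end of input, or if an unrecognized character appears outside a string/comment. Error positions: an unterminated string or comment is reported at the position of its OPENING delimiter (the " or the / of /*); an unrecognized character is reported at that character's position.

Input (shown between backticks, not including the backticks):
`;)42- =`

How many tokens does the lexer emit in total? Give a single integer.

Answer: 5

Derivation:
pos=0: emit SEMI ';'
pos=1: emit RPAREN ')'
pos=2: emit NUM '42' (now at pos=4)
pos=4: emit MINUS '-'
pos=6: emit EQ '='
DONE. 5 tokens: [SEMI, RPAREN, NUM, MINUS, EQ]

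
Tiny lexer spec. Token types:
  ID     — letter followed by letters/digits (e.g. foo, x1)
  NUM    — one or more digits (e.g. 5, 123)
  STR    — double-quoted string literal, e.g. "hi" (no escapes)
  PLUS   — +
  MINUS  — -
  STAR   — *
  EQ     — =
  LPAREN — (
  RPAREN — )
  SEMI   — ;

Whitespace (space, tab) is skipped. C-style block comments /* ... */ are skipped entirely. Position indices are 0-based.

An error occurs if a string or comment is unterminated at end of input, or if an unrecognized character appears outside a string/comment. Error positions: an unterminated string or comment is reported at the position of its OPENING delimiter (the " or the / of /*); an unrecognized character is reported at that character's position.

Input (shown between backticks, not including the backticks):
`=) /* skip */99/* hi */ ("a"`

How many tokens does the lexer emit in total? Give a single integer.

Answer: 5

Derivation:
pos=0: emit EQ '='
pos=1: emit RPAREN ')'
pos=3: enter COMMENT mode (saw '/*')
exit COMMENT mode (now at pos=13)
pos=13: emit NUM '99' (now at pos=15)
pos=15: enter COMMENT mode (saw '/*')
exit COMMENT mode (now at pos=23)
pos=24: emit LPAREN '('
pos=25: enter STRING mode
pos=25: emit STR "a" (now at pos=28)
DONE. 5 tokens: [EQ, RPAREN, NUM, LPAREN, STR]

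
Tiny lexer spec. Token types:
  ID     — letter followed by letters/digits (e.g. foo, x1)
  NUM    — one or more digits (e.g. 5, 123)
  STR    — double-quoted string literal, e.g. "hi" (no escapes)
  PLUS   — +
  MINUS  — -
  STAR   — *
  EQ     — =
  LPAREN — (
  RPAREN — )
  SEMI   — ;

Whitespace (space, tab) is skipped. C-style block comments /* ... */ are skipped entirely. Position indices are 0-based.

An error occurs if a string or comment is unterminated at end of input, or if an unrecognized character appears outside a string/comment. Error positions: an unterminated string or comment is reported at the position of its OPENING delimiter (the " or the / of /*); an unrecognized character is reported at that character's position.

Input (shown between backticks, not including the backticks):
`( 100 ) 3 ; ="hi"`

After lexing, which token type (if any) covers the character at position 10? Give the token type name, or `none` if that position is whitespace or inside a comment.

pos=0: emit LPAREN '('
pos=2: emit NUM '100' (now at pos=5)
pos=6: emit RPAREN ')'
pos=8: emit NUM '3' (now at pos=9)
pos=10: emit SEMI ';'
pos=12: emit EQ '='
pos=13: enter STRING mode
pos=13: emit STR "hi" (now at pos=17)
DONE. 7 tokens: [LPAREN, NUM, RPAREN, NUM, SEMI, EQ, STR]
Position 10: char is ';' -> SEMI

Answer: SEMI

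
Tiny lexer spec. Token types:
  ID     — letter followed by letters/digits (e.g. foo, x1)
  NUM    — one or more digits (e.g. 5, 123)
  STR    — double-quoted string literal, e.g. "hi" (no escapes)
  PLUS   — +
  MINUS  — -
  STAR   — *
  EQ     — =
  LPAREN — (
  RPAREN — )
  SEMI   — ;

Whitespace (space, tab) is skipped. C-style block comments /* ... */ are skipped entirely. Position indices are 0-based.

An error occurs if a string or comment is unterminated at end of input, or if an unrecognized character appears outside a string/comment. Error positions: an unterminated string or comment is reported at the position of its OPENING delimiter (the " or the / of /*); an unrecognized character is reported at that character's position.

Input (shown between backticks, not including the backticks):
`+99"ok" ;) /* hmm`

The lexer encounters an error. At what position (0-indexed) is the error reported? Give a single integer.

pos=0: emit PLUS '+'
pos=1: emit NUM '99' (now at pos=3)
pos=3: enter STRING mode
pos=3: emit STR "ok" (now at pos=7)
pos=8: emit SEMI ';'
pos=9: emit RPAREN ')'
pos=11: enter COMMENT mode (saw '/*')
pos=11: ERROR — unterminated comment (reached EOF)

Answer: 11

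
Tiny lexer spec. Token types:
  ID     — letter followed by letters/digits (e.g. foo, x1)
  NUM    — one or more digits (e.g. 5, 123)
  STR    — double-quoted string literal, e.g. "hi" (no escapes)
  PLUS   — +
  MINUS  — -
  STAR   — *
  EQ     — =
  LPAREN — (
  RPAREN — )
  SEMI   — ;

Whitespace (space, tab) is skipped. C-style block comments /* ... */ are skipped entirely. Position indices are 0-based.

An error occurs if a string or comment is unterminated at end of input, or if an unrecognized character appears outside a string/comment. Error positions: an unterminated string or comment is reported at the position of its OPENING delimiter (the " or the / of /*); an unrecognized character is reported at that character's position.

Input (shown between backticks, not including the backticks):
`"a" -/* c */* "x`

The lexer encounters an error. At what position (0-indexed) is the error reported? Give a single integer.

Answer: 14

Derivation:
pos=0: enter STRING mode
pos=0: emit STR "a" (now at pos=3)
pos=4: emit MINUS '-'
pos=5: enter COMMENT mode (saw '/*')
exit COMMENT mode (now at pos=12)
pos=12: emit STAR '*'
pos=14: enter STRING mode
pos=14: ERROR — unterminated string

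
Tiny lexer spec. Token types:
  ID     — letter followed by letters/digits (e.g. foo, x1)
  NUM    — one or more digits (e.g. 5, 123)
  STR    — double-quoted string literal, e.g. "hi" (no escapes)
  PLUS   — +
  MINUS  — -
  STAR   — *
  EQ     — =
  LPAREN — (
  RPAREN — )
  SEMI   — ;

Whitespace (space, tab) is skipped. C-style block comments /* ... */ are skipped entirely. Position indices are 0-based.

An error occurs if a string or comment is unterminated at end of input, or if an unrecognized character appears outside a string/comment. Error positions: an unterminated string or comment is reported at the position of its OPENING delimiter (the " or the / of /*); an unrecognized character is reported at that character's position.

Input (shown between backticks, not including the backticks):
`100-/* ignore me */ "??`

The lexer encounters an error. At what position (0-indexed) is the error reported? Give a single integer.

Answer: 20

Derivation:
pos=0: emit NUM '100' (now at pos=3)
pos=3: emit MINUS '-'
pos=4: enter COMMENT mode (saw '/*')
exit COMMENT mode (now at pos=19)
pos=20: enter STRING mode
pos=20: ERROR — unterminated string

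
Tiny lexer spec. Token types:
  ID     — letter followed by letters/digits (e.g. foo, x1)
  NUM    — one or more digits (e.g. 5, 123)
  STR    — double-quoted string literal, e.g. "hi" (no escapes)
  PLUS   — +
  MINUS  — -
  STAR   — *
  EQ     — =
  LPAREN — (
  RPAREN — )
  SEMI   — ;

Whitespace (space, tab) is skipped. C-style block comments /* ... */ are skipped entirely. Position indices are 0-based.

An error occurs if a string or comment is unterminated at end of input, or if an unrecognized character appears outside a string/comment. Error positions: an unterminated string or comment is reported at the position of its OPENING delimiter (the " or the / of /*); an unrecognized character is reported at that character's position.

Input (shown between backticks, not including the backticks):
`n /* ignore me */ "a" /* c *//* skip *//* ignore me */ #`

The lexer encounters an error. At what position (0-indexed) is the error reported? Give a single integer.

Answer: 55

Derivation:
pos=0: emit ID 'n' (now at pos=1)
pos=2: enter COMMENT mode (saw '/*')
exit COMMENT mode (now at pos=17)
pos=18: enter STRING mode
pos=18: emit STR "a" (now at pos=21)
pos=22: enter COMMENT mode (saw '/*')
exit COMMENT mode (now at pos=29)
pos=29: enter COMMENT mode (saw '/*')
exit COMMENT mode (now at pos=39)
pos=39: enter COMMENT mode (saw '/*')
exit COMMENT mode (now at pos=54)
pos=55: ERROR — unrecognized char '#'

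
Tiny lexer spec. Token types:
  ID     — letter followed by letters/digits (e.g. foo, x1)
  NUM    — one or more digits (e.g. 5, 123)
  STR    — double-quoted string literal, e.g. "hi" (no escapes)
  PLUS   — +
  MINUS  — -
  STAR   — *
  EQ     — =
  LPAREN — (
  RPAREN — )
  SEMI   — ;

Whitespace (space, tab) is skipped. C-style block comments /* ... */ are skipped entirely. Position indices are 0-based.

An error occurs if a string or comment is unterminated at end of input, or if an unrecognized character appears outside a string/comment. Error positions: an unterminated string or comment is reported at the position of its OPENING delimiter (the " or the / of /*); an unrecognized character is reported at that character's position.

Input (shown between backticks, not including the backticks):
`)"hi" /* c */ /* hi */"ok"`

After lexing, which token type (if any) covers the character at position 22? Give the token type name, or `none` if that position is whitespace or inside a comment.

Answer: STR

Derivation:
pos=0: emit RPAREN ')'
pos=1: enter STRING mode
pos=1: emit STR "hi" (now at pos=5)
pos=6: enter COMMENT mode (saw '/*')
exit COMMENT mode (now at pos=13)
pos=14: enter COMMENT mode (saw '/*')
exit COMMENT mode (now at pos=22)
pos=22: enter STRING mode
pos=22: emit STR "ok" (now at pos=26)
DONE. 3 tokens: [RPAREN, STR, STR]
Position 22: char is '"' -> STR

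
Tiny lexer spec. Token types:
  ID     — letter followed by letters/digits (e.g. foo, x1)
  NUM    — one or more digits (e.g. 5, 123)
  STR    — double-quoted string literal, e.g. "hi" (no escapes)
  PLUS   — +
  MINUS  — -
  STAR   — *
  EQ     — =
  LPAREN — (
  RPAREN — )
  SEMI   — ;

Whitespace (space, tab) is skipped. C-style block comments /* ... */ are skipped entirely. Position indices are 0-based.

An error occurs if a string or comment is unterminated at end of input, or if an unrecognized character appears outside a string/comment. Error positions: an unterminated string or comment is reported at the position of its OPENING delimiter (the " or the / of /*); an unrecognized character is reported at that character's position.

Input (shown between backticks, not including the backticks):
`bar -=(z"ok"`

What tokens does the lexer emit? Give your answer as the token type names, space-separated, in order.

pos=0: emit ID 'bar' (now at pos=3)
pos=4: emit MINUS '-'
pos=5: emit EQ '='
pos=6: emit LPAREN '('
pos=7: emit ID 'z' (now at pos=8)
pos=8: enter STRING mode
pos=8: emit STR "ok" (now at pos=12)
DONE. 6 tokens: [ID, MINUS, EQ, LPAREN, ID, STR]

Answer: ID MINUS EQ LPAREN ID STR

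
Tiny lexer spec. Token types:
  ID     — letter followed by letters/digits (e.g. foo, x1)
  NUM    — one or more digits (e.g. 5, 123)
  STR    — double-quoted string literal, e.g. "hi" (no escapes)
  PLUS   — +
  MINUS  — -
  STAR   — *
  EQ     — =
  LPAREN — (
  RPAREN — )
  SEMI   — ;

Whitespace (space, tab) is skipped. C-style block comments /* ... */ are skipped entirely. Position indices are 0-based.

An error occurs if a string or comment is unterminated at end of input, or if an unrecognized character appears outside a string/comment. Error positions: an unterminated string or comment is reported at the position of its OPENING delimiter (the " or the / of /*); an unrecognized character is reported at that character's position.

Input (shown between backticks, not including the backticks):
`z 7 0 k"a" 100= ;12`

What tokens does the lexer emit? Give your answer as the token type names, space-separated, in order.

Answer: ID NUM NUM ID STR NUM EQ SEMI NUM

Derivation:
pos=0: emit ID 'z' (now at pos=1)
pos=2: emit NUM '7' (now at pos=3)
pos=4: emit NUM '0' (now at pos=5)
pos=6: emit ID 'k' (now at pos=7)
pos=7: enter STRING mode
pos=7: emit STR "a" (now at pos=10)
pos=11: emit NUM '100' (now at pos=14)
pos=14: emit EQ '='
pos=16: emit SEMI ';'
pos=17: emit NUM '12' (now at pos=19)
DONE. 9 tokens: [ID, NUM, NUM, ID, STR, NUM, EQ, SEMI, NUM]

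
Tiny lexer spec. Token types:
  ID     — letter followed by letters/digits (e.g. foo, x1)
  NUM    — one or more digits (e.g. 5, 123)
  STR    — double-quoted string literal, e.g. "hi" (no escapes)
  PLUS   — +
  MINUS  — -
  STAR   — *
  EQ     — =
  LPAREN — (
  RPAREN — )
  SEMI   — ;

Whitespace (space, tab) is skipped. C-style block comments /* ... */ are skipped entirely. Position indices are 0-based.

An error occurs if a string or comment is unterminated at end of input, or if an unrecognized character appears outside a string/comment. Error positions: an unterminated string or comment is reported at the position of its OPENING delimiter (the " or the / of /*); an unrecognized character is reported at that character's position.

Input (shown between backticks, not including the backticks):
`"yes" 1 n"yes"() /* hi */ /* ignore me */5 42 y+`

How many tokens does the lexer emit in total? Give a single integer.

Answer: 10

Derivation:
pos=0: enter STRING mode
pos=0: emit STR "yes" (now at pos=5)
pos=6: emit NUM '1' (now at pos=7)
pos=8: emit ID 'n' (now at pos=9)
pos=9: enter STRING mode
pos=9: emit STR "yes" (now at pos=14)
pos=14: emit LPAREN '('
pos=15: emit RPAREN ')'
pos=17: enter COMMENT mode (saw '/*')
exit COMMENT mode (now at pos=25)
pos=26: enter COMMENT mode (saw '/*')
exit COMMENT mode (now at pos=41)
pos=41: emit NUM '5' (now at pos=42)
pos=43: emit NUM '42' (now at pos=45)
pos=46: emit ID 'y' (now at pos=47)
pos=47: emit PLUS '+'
DONE. 10 tokens: [STR, NUM, ID, STR, LPAREN, RPAREN, NUM, NUM, ID, PLUS]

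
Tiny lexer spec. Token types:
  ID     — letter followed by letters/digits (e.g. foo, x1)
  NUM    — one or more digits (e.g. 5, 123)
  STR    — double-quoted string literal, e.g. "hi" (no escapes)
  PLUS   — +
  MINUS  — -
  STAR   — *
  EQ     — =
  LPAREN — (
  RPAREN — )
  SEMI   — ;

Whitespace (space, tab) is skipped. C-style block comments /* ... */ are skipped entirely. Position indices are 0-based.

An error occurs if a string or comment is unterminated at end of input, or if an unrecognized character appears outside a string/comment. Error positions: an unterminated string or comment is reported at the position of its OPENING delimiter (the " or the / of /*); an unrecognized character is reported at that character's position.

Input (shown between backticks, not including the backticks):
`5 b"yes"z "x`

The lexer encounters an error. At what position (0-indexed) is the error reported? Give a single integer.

Answer: 10

Derivation:
pos=0: emit NUM '5' (now at pos=1)
pos=2: emit ID 'b' (now at pos=3)
pos=3: enter STRING mode
pos=3: emit STR "yes" (now at pos=8)
pos=8: emit ID 'z' (now at pos=9)
pos=10: enter STRING mode
pos=10: ERROR — unterminated string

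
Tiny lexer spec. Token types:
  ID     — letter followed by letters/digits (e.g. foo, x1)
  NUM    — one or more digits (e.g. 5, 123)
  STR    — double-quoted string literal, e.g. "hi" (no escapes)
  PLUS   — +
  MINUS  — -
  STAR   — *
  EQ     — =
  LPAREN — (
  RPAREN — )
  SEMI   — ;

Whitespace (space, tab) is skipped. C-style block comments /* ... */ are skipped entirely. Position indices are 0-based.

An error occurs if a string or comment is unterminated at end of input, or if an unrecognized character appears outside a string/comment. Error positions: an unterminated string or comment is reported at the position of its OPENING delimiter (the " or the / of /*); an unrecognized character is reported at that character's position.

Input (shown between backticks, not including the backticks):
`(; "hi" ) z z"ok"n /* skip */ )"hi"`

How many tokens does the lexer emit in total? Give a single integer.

Answer: 10

Derivation:
pos=0: emit LPAREN '('
pos=1: emit SEMI ';'
pos=3: enter STRING mode
pos=3: emit STR "hi" (now at pos=7)
pos=8: emit RPAREN ')'
pos=10: emit ID 'z' (now at pos=11)
pos=12: emit ID 'z' (now at pos=13)
pos=13: enter STRING mode
pos=13: emit STR "ok" (now at pos=17)
pos=17: emit ID 'n' (now at pos=18)
pos=19: enter COMMENT mode (saw '/*')
exit COMMENT mode (now at pos=29)
pos=30: emit RPAREN ')'
pos=31: enter STRING mode
pos=31: emit STR "hi" (now at pos=35)
DONE. 10 tokens: [LPAREN, SEMI, STR, RPAREN, ID, ID, STR, ID, RPAREN, STR]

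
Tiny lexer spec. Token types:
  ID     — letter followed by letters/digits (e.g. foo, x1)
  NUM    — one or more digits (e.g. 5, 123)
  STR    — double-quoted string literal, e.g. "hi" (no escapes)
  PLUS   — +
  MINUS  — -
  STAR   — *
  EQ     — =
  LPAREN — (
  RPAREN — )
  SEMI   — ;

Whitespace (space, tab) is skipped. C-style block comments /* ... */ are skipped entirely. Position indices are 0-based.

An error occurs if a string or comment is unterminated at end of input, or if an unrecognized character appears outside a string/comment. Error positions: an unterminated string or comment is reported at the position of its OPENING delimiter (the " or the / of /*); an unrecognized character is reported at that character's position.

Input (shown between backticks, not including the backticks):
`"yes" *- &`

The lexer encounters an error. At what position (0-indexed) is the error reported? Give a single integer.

Answer: 9

Derivation:
pos=0: enter STRING mode
pos=0: emit STR "yes" (now at pos=5)
pos=6: emit STAR '*'
pos=7: emit MINUS '-'
pos=9: ERROR — unrecognized char '&'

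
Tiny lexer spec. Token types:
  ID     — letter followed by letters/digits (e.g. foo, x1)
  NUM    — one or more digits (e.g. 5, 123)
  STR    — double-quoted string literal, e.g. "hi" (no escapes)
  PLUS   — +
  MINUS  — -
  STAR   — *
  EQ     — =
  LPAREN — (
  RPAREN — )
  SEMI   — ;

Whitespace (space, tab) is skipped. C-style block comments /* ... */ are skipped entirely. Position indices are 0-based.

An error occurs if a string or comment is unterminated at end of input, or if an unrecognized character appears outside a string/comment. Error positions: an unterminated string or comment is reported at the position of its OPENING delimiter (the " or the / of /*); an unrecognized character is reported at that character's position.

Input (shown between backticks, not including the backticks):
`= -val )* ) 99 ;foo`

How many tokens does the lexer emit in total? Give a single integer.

pos=0: emit EQ '='
pos=2: emit MINUS '-'
pos=3: emit ID 'val' (now at pos=6)
pos=7: emit RPAREN ')'
pos=8: emit STAR '*'
pos=10: emit RPAREN ')'
pos=12: emit NUM '99' (now at pos=14)
pos=15: emit SEMI ';'
pos=16: emit ID 'foo' (now at pos=19)
DONE. 9 tokens: [EQ, MINUS, ID, RPAREN, STAR, RPAREN, NUM, SEMI, ID]

Answer: 9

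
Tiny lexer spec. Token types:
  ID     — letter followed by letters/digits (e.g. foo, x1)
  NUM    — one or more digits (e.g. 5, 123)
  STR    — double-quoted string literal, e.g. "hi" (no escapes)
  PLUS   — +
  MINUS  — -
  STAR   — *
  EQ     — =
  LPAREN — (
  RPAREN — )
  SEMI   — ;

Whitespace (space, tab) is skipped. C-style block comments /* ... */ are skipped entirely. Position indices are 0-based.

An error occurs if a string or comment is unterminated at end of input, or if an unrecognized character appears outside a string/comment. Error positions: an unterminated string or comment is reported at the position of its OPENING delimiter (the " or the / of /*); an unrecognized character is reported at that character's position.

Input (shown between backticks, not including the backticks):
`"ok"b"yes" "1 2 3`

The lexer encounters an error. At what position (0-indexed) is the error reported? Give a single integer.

pos=0: enter STRING mode
pos=0: emit STR "ok" (now at pos=4)
pos=4: emit ID 'b' (now at pos=5)
pos=5: enter STRING mode
pos=5: emit STR "yes" (now at pos=10)
pos=11: enter STRING mode
pos=11: ERROR — unterminated string

Answer: 11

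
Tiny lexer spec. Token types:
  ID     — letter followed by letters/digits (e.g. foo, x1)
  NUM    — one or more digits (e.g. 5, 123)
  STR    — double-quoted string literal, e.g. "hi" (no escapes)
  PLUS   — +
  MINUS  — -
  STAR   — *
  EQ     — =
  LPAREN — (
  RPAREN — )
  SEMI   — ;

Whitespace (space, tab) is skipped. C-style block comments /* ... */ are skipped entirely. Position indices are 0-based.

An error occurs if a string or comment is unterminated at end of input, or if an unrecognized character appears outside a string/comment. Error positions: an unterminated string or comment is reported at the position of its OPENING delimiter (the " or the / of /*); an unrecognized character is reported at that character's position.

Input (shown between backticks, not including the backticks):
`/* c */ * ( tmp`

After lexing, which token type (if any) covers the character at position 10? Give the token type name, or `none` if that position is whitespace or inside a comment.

pos=0: enter COMMENT mode (saw '/*')
exit COMMENT mode (now at pos=7)
pos=8: emit STAR '*'
pos=10: emit LPAREN '('
pos=12: emit ID 'tmp' (now at pos=15)
DONE. 3 tokens: [STAR, LPAREN, ID]
Position 10: char is '(' -> LPAREN

Answer: LPAREN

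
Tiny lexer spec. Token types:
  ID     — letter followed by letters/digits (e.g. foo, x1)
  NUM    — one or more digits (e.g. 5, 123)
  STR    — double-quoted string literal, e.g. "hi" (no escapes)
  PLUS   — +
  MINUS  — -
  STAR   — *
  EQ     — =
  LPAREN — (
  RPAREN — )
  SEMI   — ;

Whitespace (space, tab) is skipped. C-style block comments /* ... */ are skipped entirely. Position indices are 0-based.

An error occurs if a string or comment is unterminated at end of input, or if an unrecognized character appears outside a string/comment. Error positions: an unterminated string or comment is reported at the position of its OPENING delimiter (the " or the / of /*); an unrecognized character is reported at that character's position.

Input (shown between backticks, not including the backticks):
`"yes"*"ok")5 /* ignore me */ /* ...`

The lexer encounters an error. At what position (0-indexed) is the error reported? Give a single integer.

pos=0: enter STRING mode
pos=0: emit STR "yes" (now at pos=5)
pos=5: emit STAR '*'
pos=6: enter STRING mode
pos=6: emit STR "ok" (now at pos=10)
pos=10: emit RPAREN ')'
pos=11: emit NUM '5' (now at pos=12)
pos=13: enter COMMENT mode (saw '/*')
exit COMMENT mode (now at pos=28)
pos=29: enter COMMENT mode (saw '/*')
pos=29: ERROR — unterminated comment (reached EOF)

Answer: 29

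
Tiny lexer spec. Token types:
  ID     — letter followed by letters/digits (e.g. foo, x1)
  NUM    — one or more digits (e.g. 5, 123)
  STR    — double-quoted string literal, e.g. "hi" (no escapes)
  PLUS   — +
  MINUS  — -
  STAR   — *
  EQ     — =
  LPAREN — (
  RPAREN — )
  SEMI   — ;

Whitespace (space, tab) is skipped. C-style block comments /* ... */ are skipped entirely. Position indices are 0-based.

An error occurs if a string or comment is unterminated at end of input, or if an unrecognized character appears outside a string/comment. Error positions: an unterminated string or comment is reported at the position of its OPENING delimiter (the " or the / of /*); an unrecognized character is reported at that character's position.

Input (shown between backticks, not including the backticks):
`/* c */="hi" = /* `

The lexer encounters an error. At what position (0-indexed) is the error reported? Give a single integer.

pos=0: enter COMMENT mode (saw '/*')
exit COMMENT mode (now at pos=7)
pos=7: emit EQ '='
pos=8: enter STRING mode
pos=8: emit STR "hi" (now at pos=12)
pos=13: emit EQ '='
pos=15: enter COMMENT mode (saw '/*')
pos=15: ERROR — unterminated comment (reached EOF)

Answer: 15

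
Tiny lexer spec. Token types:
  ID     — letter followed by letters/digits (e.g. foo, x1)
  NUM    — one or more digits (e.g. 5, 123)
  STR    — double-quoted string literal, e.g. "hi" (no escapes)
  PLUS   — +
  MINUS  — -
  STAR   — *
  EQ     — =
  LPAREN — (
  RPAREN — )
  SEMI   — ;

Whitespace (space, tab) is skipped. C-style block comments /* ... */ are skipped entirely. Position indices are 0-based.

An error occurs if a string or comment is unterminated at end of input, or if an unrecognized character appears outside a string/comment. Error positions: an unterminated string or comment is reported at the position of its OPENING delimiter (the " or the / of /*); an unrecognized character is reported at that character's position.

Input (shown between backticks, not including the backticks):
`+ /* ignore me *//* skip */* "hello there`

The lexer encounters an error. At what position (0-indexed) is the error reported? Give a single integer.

pos=0: emit PLUS '+'
pos=2: enter COMMENT mode (saw '/*')
exit COMMENT mode (now at pos=17)
pos=17: enter COMMENT mode (saw '/*')
exit COMMENT mode (now at pos=27)
pos=27: emit STAR '*'
pos=29: enter STRING mode
pos=29: ERROR — unterminated string

Answer: 29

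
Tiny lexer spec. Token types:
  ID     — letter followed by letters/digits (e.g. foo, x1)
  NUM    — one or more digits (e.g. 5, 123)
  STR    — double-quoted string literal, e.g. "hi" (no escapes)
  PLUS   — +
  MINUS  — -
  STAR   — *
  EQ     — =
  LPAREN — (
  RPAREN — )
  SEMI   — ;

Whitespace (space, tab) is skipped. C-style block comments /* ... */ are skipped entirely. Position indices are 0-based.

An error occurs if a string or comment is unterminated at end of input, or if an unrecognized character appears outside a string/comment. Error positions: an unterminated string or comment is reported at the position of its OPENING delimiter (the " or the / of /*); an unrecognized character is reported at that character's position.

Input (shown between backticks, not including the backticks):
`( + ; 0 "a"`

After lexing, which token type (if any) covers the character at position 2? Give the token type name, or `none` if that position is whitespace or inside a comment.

Answer: PLUS

Derivation:
pos=0: emit LPAREN '('
pos=2: emit PLUS '+'
pos=4: emit SEMI ';'
pos=6: emit NUM '0' (now at pos=7)
pos=8: enter STRING mode
pos=8: emit STR "a" (now at pos=11)
DONE. 5 tokens: [LPAREN, PLUS, SEMI, NUM, STR]
Position 2: char is '+' -> PLUS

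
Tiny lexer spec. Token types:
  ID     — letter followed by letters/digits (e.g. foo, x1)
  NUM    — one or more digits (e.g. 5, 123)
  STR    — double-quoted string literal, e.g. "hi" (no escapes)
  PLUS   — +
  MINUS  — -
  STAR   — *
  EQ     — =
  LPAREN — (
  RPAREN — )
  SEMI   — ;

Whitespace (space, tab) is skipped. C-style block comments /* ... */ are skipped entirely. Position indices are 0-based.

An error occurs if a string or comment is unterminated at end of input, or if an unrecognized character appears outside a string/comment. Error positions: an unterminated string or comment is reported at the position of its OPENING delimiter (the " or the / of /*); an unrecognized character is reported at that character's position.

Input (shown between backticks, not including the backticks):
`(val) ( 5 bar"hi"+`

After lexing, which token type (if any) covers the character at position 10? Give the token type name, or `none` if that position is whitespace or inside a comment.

pos=0: emit LPAREN '('
pos=1: emit ID 'val' (now at pos=4)
pos=4: emit RPAREN ')'
pos=6: emit LPAREN '('
pos=8: emit NUM '5' (now at pos=9)
pos=10: emit ID 'bar' (now at pos=13)
pos=13: enter STRING mode
pos=13: emit STR "hi" (now at pos=17)
pos=17: emit PLUS '+'
DONE. 8 tokens: [LPAREN, ID, RPAREN, LPAREN, NUM, ID, STR, PLUS]
Position 10: char is 'b' -> ID

Answer: ID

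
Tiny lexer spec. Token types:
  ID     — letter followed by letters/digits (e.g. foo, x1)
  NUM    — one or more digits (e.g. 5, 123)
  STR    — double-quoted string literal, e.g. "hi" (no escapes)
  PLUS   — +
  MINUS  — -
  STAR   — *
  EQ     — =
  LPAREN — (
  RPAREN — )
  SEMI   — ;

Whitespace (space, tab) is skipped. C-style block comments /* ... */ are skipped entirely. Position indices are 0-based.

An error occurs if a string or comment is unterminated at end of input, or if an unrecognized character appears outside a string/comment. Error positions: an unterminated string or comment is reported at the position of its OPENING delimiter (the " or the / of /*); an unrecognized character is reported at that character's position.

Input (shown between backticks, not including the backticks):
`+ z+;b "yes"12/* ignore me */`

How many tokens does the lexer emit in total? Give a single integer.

Answer: 7

Derivation:
pos=0: emit PLUS '+'
pos=2: emit ID 'z' (now at pos=3)
pos=3: emit PLUS '+'
pos=4: emit SEMI ';'
pos=5: emit ID 'b' (now at pos=6)
pos=7: enter STRING mode
pos=7: emit STR "yes" (now at pos=12)
pos=12: emit NUM '12' (now at pos=14)
pos=14: enter COMMENT mode (saw '/*')
exit COMMENT mode (now at pos=29)
DONE. 7 tokens: [PLUS, ID, PLUS, SEMI, ID, STR, NUM]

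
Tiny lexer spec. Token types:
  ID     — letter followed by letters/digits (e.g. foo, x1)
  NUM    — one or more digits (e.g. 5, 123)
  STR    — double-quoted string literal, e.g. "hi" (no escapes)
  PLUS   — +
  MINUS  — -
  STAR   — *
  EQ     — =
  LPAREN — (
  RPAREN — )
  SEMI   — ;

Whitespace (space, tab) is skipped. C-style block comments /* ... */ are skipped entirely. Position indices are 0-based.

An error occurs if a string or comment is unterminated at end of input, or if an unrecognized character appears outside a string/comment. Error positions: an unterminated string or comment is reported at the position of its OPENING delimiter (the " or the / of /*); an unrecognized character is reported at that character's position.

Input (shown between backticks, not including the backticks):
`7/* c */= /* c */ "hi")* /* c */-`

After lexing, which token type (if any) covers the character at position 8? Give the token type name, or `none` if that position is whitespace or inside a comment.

pos=0: emit NUM '7' (now at pos=1)
pos=1: enter COMMENT mode (saw '/*')
exit COMMENT mode (now at pos=8)
pos=8: emit EQ '='
pos=10: enter COMMENT mode (saw '/*')
exit COMMENT mode (now at pos=17)
pos=18: enter STRING mode
pos=18: emit STR "hi" (now at pos=22)
pos=22: emit RPAREN ')'
pos=23: emit STAR '*'
pos=25: enter COMMENT mode (saw '/*')
exit COMMENT mode (now at pos=32)
pos=32: emit MINUS '-'
DONE. 6 tokens: [NUM, EQ, STR, RPAREN, STAR, MINUS]
Position 8: char is '=' -> EQ

Answer: EQ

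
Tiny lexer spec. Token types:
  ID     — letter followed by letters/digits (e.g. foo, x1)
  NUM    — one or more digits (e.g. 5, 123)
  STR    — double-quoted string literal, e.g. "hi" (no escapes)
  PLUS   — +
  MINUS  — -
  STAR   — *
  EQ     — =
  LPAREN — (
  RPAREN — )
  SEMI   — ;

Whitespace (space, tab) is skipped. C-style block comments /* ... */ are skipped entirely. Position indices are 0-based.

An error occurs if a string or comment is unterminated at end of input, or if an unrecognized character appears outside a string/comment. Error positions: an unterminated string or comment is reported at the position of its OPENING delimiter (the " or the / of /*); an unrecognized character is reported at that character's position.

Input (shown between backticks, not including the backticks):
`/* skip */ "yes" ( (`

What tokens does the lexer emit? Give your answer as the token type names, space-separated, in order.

pos=0: enter COMMENT mode (saw '/*')
exit COMMENT mode (now at pos=10)
pos=11: enter STRING mode
pos=11: emit STR "yes" (now at pos=16)
pos=17: emit LPAREN '('
pos=19: emit LPAREN '('
DONE. 3 tokens: [STR, LPAREN, LPAREN]

Answer: STR LPAREN LPAREN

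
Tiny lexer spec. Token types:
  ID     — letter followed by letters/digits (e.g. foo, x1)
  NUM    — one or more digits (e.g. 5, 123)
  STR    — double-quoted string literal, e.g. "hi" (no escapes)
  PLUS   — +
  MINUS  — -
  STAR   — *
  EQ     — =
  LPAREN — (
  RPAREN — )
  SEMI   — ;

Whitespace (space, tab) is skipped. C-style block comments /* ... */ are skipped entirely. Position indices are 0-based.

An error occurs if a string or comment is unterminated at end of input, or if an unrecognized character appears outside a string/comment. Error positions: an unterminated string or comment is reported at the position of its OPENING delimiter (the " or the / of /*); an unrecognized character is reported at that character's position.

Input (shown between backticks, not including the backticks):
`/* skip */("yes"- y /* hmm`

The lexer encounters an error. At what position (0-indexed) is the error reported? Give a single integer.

pos=0: enter COMMENT mode (saw '/*')
exit COMMENT mode (now at pos=10)
pos=10: emit LPAREN '('
pos=11: enter STRING mode
pos=11: emit STR "yes" (now at pos=16)
pos=16: emit MINUS '-'
pos=18: emit ID 'y' (now at pos=19)
pos=20: enter COMMENT mode (saw '/*')
pos=20: ERROR — unterminated comment (reached EOF)

Answer: 20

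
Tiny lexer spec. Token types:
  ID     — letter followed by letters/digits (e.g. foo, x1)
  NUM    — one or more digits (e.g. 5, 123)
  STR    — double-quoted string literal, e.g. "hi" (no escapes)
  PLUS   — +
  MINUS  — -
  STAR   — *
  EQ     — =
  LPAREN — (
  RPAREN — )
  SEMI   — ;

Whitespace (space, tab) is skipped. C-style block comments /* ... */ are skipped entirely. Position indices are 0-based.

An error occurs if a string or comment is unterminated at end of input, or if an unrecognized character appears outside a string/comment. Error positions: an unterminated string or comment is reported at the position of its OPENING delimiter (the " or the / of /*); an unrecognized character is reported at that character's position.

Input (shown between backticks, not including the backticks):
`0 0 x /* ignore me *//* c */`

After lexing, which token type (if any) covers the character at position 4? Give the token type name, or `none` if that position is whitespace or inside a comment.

pos=0: emit NUM '0' (now at pos=1)
pos=2: emit NUM '0' (now at pos=3)
pos=4: emit ID 'x' (now at pos=5)
pos=6: enter COMMENT mode (saw '/*')
exit COMMENT mode (now at pos=21)
pos=21: enter COMMENT mode (saw '/*')
exit COMMENT mode (now at pos=28)
DONE. 3 tokens: [NUM, NUM, ID]
Position 4: char is 'x' -> ID

Answer: ID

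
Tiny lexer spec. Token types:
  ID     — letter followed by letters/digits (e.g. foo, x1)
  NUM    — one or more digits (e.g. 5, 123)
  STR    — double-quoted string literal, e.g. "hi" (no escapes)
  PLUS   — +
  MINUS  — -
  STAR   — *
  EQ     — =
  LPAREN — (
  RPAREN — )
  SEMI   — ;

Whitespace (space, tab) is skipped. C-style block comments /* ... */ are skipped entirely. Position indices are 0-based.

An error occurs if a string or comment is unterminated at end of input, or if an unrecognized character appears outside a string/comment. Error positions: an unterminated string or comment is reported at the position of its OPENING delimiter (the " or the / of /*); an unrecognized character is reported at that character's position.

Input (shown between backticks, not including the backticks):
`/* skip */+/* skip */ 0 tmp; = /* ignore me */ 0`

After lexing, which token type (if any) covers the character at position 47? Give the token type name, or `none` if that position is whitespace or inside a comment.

pos=0: enter COMMENT mode (saw '/*')
exit COMMENT mode (now at pos=10)
pos=10: emit PLUS '+'
pos=11: enter COMMENT mode (saw '/*')
exit COMMENT mode (now at pos=21)
pos=22: emit NUM '0' (now at pos=23)
pos=24: emit ID 'tmp' (now at pos=27)
pos=27: emit SEMI ';'
pos=29: emit EQ '='
pos=31: enter COMMENT mode (saw '/*')
exit COMMENT mode (now at pos=46)
pos=47: emit NUM '0' (now at pos=48)
DONE. 6 tokens: [PLUS, NUM, ID, SEMI, EQ, NUM]
Position 47: char is '0' -> NUM

Answer: NUM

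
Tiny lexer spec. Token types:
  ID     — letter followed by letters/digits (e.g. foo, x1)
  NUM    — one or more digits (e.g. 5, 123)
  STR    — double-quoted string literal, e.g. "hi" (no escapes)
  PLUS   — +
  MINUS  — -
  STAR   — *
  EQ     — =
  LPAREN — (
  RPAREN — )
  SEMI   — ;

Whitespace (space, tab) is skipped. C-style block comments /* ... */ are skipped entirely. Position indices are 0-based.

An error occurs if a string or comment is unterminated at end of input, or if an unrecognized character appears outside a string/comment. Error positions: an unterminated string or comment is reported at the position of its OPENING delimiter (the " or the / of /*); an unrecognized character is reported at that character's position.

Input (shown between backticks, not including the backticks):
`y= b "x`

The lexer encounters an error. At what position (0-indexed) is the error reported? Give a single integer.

pos=0: emit ID 'y' (now at pos=1)
pos=1: emit EQ '='
pos=3: emit ID 'b' (now at pos=4)
pos=5: enter STRING mode
pos=5: ERROR — unterminated string

Answer: 5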